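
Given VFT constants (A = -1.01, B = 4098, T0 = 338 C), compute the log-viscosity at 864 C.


VFT equation: log(eta) = A + B / (T - T0)
  T - T0 = 864 - 338 = 526
  B / (T - T0) = 4098 / 526 = 7.791
  log(eta) = -1.01 + 7.791 = 6.781

6.781


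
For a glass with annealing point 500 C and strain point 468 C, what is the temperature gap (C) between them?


Gap = T_anneal - T_strain:
  gap = 500 - 468 = 32 C

32 C


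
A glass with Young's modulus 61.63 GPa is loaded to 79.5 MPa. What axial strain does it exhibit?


Rearrange E = sigma / epsilon:
  epsilon = sigma / E
  E (MPa) = 61.63 * 1000 = 61630
  epsilon = 79.5 / 61630 = 0.00129

0.00129


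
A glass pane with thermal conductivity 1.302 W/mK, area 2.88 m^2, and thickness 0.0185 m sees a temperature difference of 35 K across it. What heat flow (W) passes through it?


Fourier's law: Q = k * A * dT / t
  Q = 1.302 * 2.88 * 35 / 0.0185
  Q = 131.2416 / 0.0185 = 7094.1 W

7094.1 W


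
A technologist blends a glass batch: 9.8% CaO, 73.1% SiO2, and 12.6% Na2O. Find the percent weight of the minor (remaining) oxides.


Sum the three major oxides:
  SiO2 + Na2O + CaO = 73.1 + 12.6 + 9.8 = 95.5%
Subtract from 100%:
  Others = 100 - 95.5 = 4.5%

4.5%


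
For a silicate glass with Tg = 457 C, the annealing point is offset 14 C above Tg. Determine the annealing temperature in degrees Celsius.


The annealing temperature is Tg plus the offset:
  T_anneal = 457 + 14 = 471 C

471 C


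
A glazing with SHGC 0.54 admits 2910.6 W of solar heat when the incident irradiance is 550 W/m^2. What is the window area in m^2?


Rearrange Q = Area * SHGC * Irradiance:
  Area = Q / (SHGC * Irradiance)
  Area = 2910.6 / (0.54 * 550) = 9.8 m^2

9.8 m^2


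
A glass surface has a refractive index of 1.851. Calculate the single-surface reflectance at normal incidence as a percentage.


Fresnel reflectance at normal incidence:
  R = ((n - 1)/(n + 1))^2
  (n - 1)/(n + 1) = (1.851 - 1)/(1.851 + 1) = 0.298492
  R = 0.298492^2 = 0.0890975
  R(%) = 0.0890975 * 100 = 8.91%

8.91%


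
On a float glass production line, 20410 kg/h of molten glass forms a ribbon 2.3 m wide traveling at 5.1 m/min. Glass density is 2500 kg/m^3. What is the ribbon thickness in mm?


Ribbon cross-section from mass balance:
  Volume rate = throughput / density = 20410 / 2500 = 8.164 m^3/h
  thickness = volume rate / (speed * 60 * width), i.e.
  thickness = throughput / (60 * speed * width * density) * 1000
  thickness = 20410 / (60 * 5.1 * 2.3 * 2500) * 1000 = 11.6 mm

11.6 mm


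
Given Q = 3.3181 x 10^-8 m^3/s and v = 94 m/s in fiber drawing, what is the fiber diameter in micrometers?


Cross-sectional area from continuity:
  A = Q / v = 3.3181 x 10^-8 / 94 = 3.529894 x 10^-10 m^2
Diameter from circular cross-section:
  d = sqrt(4A / pi) * 10^6 (m -> um)
  d = sqrt(4 * 3.529894 x 10^-10 / pi) * 10^6 = 21.2 um

21.2 um


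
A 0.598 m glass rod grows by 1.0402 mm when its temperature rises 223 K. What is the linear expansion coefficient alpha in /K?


Rearrange dL = alpha * L0 * dT for alpha:
  alpha = dL / (L0 * dT)
  alpha = (1.0402 / 1000) / (0.598 * 223) = 0.0000078 /K = 7.8 x 10^-6 /K

7.8 x 10^-6 /K


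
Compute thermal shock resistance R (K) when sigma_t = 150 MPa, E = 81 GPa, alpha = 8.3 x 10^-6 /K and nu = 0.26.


Thermal shock resistance: R = sigma * (1 - nu) / (E * alpha)
  Numerator = 150 * (1 - 0.26) = 111.0
  Denominator = 81 * 1000 * (8.3 x 10^-6) = 0.6723
  R = 111.0 / 0.6723 = 165.1 K

165.1 K


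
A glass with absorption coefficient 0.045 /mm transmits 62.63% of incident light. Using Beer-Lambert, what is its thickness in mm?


Rearrange T = exp(-alpha * thickness):
  thickness = -ln(T) / alpha
  T = 62.63/100 = 0.6263
  ln(T) = -0.46793
  -ln(T) = 0.46793
  thickness = 0.46793 / 0.045 = 10.4 mm

10.4 mm


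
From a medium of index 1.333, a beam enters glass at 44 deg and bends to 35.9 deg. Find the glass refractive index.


Apply Snell's law: n1 * sin(theta1) = n2 * sin(theta2)
  n2 = n1 * sin(theta1) / sin(theta2)
  sin(44) = 0.694658
  sin(35.9) = 0.586372
  n2 = 1.333 * 0.694658 / 0.586372 = 1.5792

1.5792


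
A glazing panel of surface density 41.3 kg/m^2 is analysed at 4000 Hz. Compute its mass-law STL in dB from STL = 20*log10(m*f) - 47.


Mass law: STL = 20 * log10(m * f) - 47
  m * f = 41.3 * 4000 = 165200
  log10(165200) = 5.21801
  STL = 20 * 5.21801 - 47 = 104.3602 - 47 = 57.4 dB

57.4 dB


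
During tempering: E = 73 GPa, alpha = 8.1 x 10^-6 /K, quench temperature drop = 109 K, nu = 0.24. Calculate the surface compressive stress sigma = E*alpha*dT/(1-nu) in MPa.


Tempering stress: sigma = E * alpha * dT / (1 - nu)
  E (MPa) = 73 * 1000 = 73000
  Numerator = 73000 * (8.1 x 10^-6) * 109 = 64.4517
  Denominator = 1 - 0.24 = 0.76
  sigma = 64.4517 / 0.76 = 84.8 MPa

84.8 MPa


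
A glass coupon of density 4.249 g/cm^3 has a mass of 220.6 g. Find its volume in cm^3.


Rearrange rho = m / V:
  V = m / rho
  V = 220.6 / 4.249 = 51.918 cm^3

51.918 cm^3


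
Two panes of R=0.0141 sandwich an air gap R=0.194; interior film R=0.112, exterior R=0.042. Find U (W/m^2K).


Total thermal resistance (series):
  R_total = R_in + R_glass + R_air + R_glass + R_out
  R_total = 0.112 + 0.0141 + 0.194 + 0.0141 + 0.042 = 0.3762 m^2K/W
U-value = 1 / R_total = 1 / 0.3762 = 2.658 W/m^2K

2.658 W/m^2K


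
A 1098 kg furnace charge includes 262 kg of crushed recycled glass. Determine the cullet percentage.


Cullet ratio = (cullet mass / total batch mass) * 100
  Ratio = 262 / 1098 * 100 = 23.86%

23.86%


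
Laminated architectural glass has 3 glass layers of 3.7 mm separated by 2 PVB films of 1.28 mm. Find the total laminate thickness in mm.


Total thickness = glass contribution + PVB contribution
  Glass: 3 * 3.7 = 11.1 mm
  PVB: 2 * 1.28 = 2.56 mm
  Total = 11.1 + 2.56 = 13.66 mm

13.66 mm


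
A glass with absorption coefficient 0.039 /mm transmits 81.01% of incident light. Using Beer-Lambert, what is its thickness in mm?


Rearrange T = exp(-alpha * thickness):
  thickness = -ln(T) / alpha
  T = 81.01/100 = 0.8101
  ln(T) = -0.2106
  -ln(T) = 0.2106
  thickness = 0.2106 / 0.039 = 5.4 mm

5.4 mm


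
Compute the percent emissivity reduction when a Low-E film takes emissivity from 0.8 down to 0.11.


Percentage reduction = (1 - coated/uncoated) * 100
  Ratio = 0.11 / 0.8 = 0.1375
  Reduction = (1 - 0.1375) * 100 = 86.2%

86.2%


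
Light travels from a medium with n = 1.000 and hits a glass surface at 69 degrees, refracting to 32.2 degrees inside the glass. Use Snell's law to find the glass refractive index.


Apply Snell's law: n1 * sin(theta1) = n2 * sin(theta2)
  n2 = n1 * sin(theta1) / sin(theta2)
  sin(69) = 0.93358
  sin(32.2) = 0.532876
  n2 = 1.000 * 0.93358 / 0.532876 = 1.752

1.752


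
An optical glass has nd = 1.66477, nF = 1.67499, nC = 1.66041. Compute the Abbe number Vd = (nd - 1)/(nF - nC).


Abbe number formula: Vd = (nd - 1) / (nF - nC)
  nd - 1 = 1.66477 - 1 = 0.66477
  nF - nC = 1.67499 - 1.66041 = 0.01458
  Vd = 0.66477 / 0.01458 = 45.59

45.59


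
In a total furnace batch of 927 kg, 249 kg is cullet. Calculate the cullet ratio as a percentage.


Cullet ratio = (cullet mass / total batch mass) * 100
  Ratio = 249 / 927 * 100 = 26.86%

26.86%


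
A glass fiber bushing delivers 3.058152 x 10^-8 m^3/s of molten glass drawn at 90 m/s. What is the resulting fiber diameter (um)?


Cross-sectional area from continuity:
  A = Q / v = 3.058152 x 10^-8 / 90 = 3.397947 x 10^-10 m^2
Diameter from circular cross-section:
  d = sqrt(4A / pi) * 10^6 (m -> um)
  d = sqrt(4 * 3.397947 x 10^-10 / pi) * 10^6 = 20.8 um

20.8 um


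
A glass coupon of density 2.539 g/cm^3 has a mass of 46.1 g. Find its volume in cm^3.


Rearrange rho = m / V:
  V = m / rho
  V = 46.1 / 2.539 = 18.157 cm^3

18.157 cm^3


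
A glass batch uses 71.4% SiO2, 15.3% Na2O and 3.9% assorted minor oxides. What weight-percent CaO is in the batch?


Pieces sum to 100%:
  CaO = 100 - (SiO2 + Na2O + others)
  CaO = 100 - (71.4 + 15.3 + 3.9) = 9.4%

9.4%


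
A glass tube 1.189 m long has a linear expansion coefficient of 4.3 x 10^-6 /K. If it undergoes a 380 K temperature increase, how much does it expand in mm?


Thermal expansion formula: dL = alpha * L0 * dT
  dL = (4.3 x 10^-6) * 1.189 * 380 = 0.00194283 m
Convert to mm: 0.00194283 * 1000 = 1.9428 mm

1.9428 mm


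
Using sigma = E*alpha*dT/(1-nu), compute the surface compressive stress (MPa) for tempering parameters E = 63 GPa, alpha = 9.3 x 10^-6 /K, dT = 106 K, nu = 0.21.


Tempering stress: sigma = E * alpha * dT / (1 - nu)
  E (MPa) = 63 * 1000 = 63000
  Numerator = 63000 * (9.3 x 10^-6) * 106 = 62.1054
  Denominator = 1 - 0.21 = 0.79
  sigma = 62.1054 / 0.79 = 78.6 MPa

78.6 MPa


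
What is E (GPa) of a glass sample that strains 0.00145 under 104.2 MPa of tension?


Young's modulus: E = stress / strain
  E = 104.2 MPa / 0.00145 = 71862.07 MPa
Convert to GPa: 71862.07 / 1000 = 71.86 GPa

71.86 GPa


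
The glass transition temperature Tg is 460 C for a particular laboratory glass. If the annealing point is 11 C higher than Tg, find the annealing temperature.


The annealing temperature is Tg plus the offset:
  T_anneal = 460 + 11 = 471 C

471 C


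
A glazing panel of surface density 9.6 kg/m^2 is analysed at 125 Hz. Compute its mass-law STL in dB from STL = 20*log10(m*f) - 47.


Mass law: STL = 20 * log10(m * f) - 47
  m * f = 9.6 * 125 = 1200
  log10(1200) = 3.07918
  STL = 20 * 3.07918 - 47 = 61.5836 - 47 = 14.6 dB

14.6 dB


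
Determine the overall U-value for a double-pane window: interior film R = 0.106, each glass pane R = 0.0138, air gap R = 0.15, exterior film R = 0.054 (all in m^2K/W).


Total thermal resistance (series):
  R_total = R_in + R_glass + R_air + R_glass + R_out
  R_total = 0.106 + 0.0138 + 0.15 + 0.0138 + 0.054 = 0.3376 m^2K/W
U-value = 1 / R_total = 1 / 0.3376 = 2.962 W/m^2K

2.962 W/m^2K


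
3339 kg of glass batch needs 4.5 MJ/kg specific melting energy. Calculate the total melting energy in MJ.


Total energy = mass * specific energy
  E = 3339 * 4.5 = 15025.5 MJ

15025.5 MJ


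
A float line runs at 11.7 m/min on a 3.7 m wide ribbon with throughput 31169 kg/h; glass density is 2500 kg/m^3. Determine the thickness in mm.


Ribbon cross-section from mass balance:
  Volume rate = throughput / density = 31169 / 2500 = 12.4676 m^3/h
  thickness = volume rate / (speed * 60 * width), i.e.
  thickness = throughput / (60 * speed * width * density) * 1000
  thickness = 31169 / (60 * 11.7 * 3.7 * 2500) * 1000 = 4.8 mm

4.8 mm


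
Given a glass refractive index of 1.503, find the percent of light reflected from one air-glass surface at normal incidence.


Fresnel reflectance at normal incidence:
  R = ((n - 1)/(n + 1))^2
  (n - 1)/(n + 1) = (1.503 - 1)/(1.503 + 1) = 0.200959
  R = 0.200959^2 = 0.0403845
  R(%) = 0.0403845 * 100 = 4.038%

4.038%


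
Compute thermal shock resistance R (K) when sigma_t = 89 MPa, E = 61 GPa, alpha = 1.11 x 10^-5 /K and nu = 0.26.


Thermal shock resistance: R = sigma * (1 - nu) / (E * alpha)
  Numerator = 89 * (1 - 0.26) = 65.86
  Denominator = 61 * 1000 * (1.11 x 10^-5) = 0.6771
  R = 65.86 / 0.6771 = 97.3 K

97.3 K


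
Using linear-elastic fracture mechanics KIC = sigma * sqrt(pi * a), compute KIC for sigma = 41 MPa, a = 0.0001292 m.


Fracture toughness: KIC = sigma * sqrt(pi * a)
  pi * a = pi * 0.0001292 = 0.000405894
  sqrt(pi * a) = 0.020147
  KIC = 41 * 0.020147 = 0.826 MPa*sqrt(m)

0.826 MPa*sqrt(m)


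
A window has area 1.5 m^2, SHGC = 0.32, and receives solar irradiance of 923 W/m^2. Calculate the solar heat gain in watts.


Solar heat gain: Q = Area * SHGC * Irradiance
  Q = 1.5 * 0.32 * 923 = 443 W

443 W


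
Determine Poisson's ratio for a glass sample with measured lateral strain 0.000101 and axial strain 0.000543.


Poisson's ratio: nu = lateral strain / axial strain
  nu = 0.000101 / 0.000543 = 0.186

0.186


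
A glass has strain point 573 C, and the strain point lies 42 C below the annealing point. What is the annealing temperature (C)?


T_anneal = T_strain + gap:
  T_anneal = 573 + 42 = 615 C

615 C


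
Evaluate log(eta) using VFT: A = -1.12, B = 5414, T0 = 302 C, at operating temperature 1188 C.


VFT equation: log(eta) = A + B / (T - T0)
  T - T0 = 1188 - 302 = 886
  B / (T - T0) = 5414 / 886 = 6.111
  log(eta) = -1.12 + 6.111 = 4.991

4.991


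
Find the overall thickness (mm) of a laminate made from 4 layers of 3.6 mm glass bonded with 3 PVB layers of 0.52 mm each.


Total thickness = glass contribution + PVB contribution
  Glass: 4 * 3.6 = 14.4 mm
  PVB: 3 * 0.52 = 1.56 mm
  Total = 14.4 + 1.56 = 15.96 mm

15.96 mm


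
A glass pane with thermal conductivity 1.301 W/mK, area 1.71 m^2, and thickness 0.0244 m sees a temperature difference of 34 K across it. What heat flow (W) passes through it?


Fourier's law: Q = k * A * dT / t
  Q = 1.301 * 1.71 * 34 / 0.0244
  Q = 75.64014 / 0.0244 = 3100 W

3100 W


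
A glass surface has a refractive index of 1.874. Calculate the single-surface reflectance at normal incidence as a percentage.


Fresnel reflectance at normal incidence:
  R = ((n - 1)/(n + 1))^2
  (n - 1)/(n + 1) = (1.874 - 1)/(1.874 + 1) = 0.304106
  R = 0.304106^2 = 0.0924805
  R(%) = 0.0924805 * 100 = 9.248%

9.248%


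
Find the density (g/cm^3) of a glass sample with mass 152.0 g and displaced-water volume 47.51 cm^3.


Use the definition of density:
  rho = mass / volume
  rho = 152.0 / 47.51 = 3.199 g/cm^3

3.199 g/cm^3


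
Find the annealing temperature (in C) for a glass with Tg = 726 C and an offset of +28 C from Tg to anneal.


The annealing temperature is Tg plus the offset:
  T_anneal = 726 + 28 = 754 C

754 C


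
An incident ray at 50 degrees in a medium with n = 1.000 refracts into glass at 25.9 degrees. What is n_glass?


Apply Snell's law: n1 * sin(theta1) = n2 * sin(theta2)
  n2 = n1 * sin(theta1) / sin(theta2)
  sin(50) = 0.766044
  sin(25.9) = 0.436802
  n2 = 1.000 * 0.766044 / 0.436802 = 1.7538

1.7538


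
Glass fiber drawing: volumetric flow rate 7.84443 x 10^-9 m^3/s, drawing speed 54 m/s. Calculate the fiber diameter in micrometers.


Cross-sectional area from continuity:
  A = Q / v = 7.84443 x 10^-9 / 54 = 1.452672 x 10^-10 m^2
Diameter from circular cross-section:
  d = sqrt(4A / pi) * 10^6 (m -> um)
  d = sqrt(4 * 1.452672 x 10^-10 / pi) * 10^6 = 13.6 um

13.6 um


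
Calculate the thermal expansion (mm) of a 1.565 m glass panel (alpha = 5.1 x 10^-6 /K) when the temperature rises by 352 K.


Thermal expansion formula: dL = alpha * L0 * dT
  dL = (5.1 x 10^-6) * 1.565 * 352 = 0.00280949 m
Convert to mm: 0.00280949 * 1000 = 2.8095 mm

2.8095 mm


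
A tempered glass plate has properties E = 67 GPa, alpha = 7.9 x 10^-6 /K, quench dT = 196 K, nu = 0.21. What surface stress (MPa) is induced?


Tempering stress: sigma = E * alpha * dT / (1 - nu)
  E (MPa) = 67 * 1000 = 67000
  Numerator = 67000 * (7.9 x 10^-6) * 196 = 103.7428
  Denominator = 1 - 0.21 = 0.79
  sigma = 103.7428 / 0.79 = 131.3 MPa

131.3 MPa


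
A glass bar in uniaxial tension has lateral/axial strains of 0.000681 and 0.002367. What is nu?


Poisson's ratio: nu = lateral strain / axial strain
  nu = 0.000681 / 0.002367 = 0.2877

0.2877


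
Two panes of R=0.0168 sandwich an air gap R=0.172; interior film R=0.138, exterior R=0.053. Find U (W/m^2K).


Total thermal resistance (series):
  R_total = R_in + R_glass + R_air + R_glass + R_out
  R_total = 0.138 + 0.0168 + 0.172 + 0.0168 + 0.053 = 0.3966 m^2K/W
U-value = 1 / R_total = 1 / 0.3966 = 2.521 W/m^2K

2.521 W/m^2K


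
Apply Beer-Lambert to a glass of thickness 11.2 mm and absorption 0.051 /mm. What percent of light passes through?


Beer-Lambert law: T = exp(-alpha * thickness)
  exponent = -0.051 * 11.2 = -0.5712
  T = exp(-0.5712) = 0.5648
  Percentage = 0.5648 * 100 = 56.48%

56.48%


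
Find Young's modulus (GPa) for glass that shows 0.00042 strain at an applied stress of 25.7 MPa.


Young's modulus: E = stress / strain
  E = 25.7 MPa / 0.00042 = 61190.48 MPa
Convert to GPa: 61190.48 / 1000 = 61.19 GPa

61.19 GPa


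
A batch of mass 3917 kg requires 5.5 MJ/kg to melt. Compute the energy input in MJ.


Total energy = mass * specific energy
  E = 3917 * 5.5 = 21543.5 MJ

21543.5 MJ


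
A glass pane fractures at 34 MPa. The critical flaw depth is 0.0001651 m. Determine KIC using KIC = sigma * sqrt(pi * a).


Fracture toughness: KIC = sigma * sqrt(pi * a)
  pi * a = pi * 0.0001651 = 0.000518677
  sqrt(pi * a) = 0.022774
  KIC = 34 * 0.022774 = 0.774 MPa*sqrt(m)

0.774 MPa*sqrt(m)


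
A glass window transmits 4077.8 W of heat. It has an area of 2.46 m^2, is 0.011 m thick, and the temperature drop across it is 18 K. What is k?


Fourier's law rearranged: k = Q * t / (A * dT)
  Numerator = 4077.8 * 0.011 = 44.8558
  Denominator = 2.46 * 18 = 44.28
  k = 44.8558 / 44.28 = 1.013 W/mK

1.013 W/mK


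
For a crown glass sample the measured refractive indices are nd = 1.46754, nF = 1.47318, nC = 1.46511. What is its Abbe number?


Abbe number formula: Vd = (nd - 1) / (nF - nC)
  nd - 1 = 1.46754 - 1 = 0.46754
  nF - nC = 1.47318 - 1.46511 = 0.00807
  Vd = 0.46754 / 0.00807 = 57.94

57.94


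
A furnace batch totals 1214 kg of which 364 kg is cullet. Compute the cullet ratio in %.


Cullet ratio = (cullet mass / total batch mass) * 100
  Ratio = 364 / 1214 * 100 = 29.98%

29.98%


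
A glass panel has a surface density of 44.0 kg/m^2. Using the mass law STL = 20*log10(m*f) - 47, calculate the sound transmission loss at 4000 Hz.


Mass law: STL = 20 * log10(m * f) - 47
  m * f = 44.0 * 4000 = 176000
  log10(176000) = 5.24551
  STL = 20 * 5.24551 - 47 = 104.9102 - 47 = 57.9 dB

57.9 dB


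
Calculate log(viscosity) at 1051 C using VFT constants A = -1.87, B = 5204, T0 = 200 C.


VFT equation: log(eta) = A + B / (T - T0)
  T - T0 = 1051 - 200 = 851
  B / (T - T0) = 5204 / 851 = 6.115
  log(eta) = -1.87 + 6.115 = 4.245

4.245


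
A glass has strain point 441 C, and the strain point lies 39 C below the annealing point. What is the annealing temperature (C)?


T_anneal = T_strain + gap:
  T_anneal = 441 + 39 = 480 C

480 C


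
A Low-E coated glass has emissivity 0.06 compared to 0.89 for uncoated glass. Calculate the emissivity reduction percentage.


Percentage reduction = (1 - coated/uncoated) * 100
  Ratio = 0.06 / 0.89 = 0.0674
  Reduction = (1 - 0.0674) * 100 = 93.3%

93.3%


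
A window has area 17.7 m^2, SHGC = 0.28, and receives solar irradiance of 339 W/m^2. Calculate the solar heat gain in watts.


Solar heat gain: Q = Area * SHGC * Irradiance
  Q = 17.7 * 0.28 * 339 = 1680.1 W

1680.1 W


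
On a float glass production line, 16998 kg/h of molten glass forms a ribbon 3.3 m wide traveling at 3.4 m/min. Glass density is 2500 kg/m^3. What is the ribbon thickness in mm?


Ribbon cross-section from mass balance:
  Volume rate = throughput / density = 16998 / 2500 = 6.7992 m^3/h
  thickness = volume rate / (speed * 60 * width), i.e.
  thickness = throughput / (60 * speed * width * density) * 1000
  thickness = 16998 / (60 * 3.4 * 3.3 * 2500) * 1000 = 10.1 mm

10.1 mm


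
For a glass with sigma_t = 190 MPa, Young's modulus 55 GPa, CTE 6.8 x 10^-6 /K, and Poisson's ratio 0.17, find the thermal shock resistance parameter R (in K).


Thermal shock resistance: R = sigma * (1 - nu) / (E * alpha)
  Numerator = 190 * (1 - 0.17) = 157.7
  Denominator = 55 * 1000 * (6.8 x 10^-6) = 0.374
  R = 157.7 / 0.374 = 421.7 K

421.7 K


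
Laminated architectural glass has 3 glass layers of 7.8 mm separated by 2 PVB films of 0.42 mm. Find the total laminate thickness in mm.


Total thickness = glass contribution + PVB contribution
  Glass: 3 * 7.8 = 23.4 mm
  PVB: 2 * 0.42 = 0.84 mm
  Total = 23.4 + 0.84 = 24.24 mm

24.24 mm


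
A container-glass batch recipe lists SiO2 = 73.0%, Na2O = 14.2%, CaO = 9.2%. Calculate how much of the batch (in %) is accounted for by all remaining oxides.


Sum the three major oxides:
  SiO2 + Na2O + CaO = 73.0 + 14.2 + 9.2 = 96.4%
Subtract from 100%:
  Others = 100 - 96.4 = 3.6%

3.6%


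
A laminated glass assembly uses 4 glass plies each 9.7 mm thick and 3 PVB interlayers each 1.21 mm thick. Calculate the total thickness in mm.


Total thickness = glass contribution + PVB contribution
  Glass: 4 * 9.7 = 38.8 mm
  PVB: 3 * 1.21 = 3.63 mm
  Total = 38.8 + 3.63 = 42.43 mm

42.43 mm


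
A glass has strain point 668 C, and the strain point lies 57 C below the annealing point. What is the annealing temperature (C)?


T_anneal = T_strain + gap:
  T_anneal = 668 + 57 = 725 C

725 C


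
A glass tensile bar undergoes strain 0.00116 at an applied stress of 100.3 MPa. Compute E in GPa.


Young's modulus: E = stress / strain
  E = 100.3 MPa / 0.00116 = 86465.52 MPa
Convert to GPa: 86465.52 / 1000 = 86.47 GPa

86.47 GPa


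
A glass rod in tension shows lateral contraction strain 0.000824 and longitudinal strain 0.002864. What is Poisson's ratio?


Poisson's ratio: nu = lateral strain / axial strain
  nu = 0.000824 / 0.002864 = 0.2877

0.2877


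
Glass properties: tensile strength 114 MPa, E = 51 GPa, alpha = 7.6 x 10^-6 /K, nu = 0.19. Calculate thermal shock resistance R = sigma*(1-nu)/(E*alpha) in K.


Thermal shock resistance: R = sigma * (1 - nu) / (E * alpha)
  Numerator = 114 * (1 - 0.19) = 92.34
  Denominator = 51 * 1000 * (7.6 x 10^-6) = 0.3876
  R = 92.34 / 0.3876 = 238.2 K

238.2 K


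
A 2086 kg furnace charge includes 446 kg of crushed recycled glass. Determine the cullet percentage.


Cullet ratio = (cullet mass / total batch mass) * 100
  Ratio = 446 / 2086 * 100 = 21.38%

21.38%


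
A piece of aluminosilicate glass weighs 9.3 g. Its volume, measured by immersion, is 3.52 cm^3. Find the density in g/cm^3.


Use the definition of density:
  rho = mass / volume
  rho = 9.3 / 3.52 = 2.642 g/cm^3

2.642 g/cm^3


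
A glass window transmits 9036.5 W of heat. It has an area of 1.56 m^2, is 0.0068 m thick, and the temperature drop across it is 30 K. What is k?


Fourier's law rearranged: k = Q * t / (A * dT)
  Numerator = 9036.5 * 0.0068 = 61.4482
  Denominator = 1.56 * 30 = 46.8
  k = 61.4482 / 46.8 = 1.313 W/mK

1.313 W/mK


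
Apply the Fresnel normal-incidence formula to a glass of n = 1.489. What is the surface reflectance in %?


Fresnel reflectance at normal incidence:
  R = ((n - 1)/(n + 1))^2
  (n - 1)/(n + 1) = (1.489 - 1)/(1.489 + 1) = 0.196464
  R = 0.196464^2 = 0.0385981
  R(%) = 0.0385981 * 100 = 3.86%

3.86%


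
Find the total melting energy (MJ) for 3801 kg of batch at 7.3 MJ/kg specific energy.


Total energy = mass * specific energy
  E = 3801 * 7.3 = 27747.3 MJ

27747.3 MJ


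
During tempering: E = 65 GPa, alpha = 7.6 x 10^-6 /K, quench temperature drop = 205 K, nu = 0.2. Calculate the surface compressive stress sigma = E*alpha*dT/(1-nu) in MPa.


Tempering stress: sigma = E * alpha * dT / (1 - nu)
  E (MPa) = 65 * 1000 = 65000
  Numerator = 65000 * (7.6 x 10^-6) * 205 = 101.27
  Denominator = 1 - 0.2 = 0.8
  sigma = 101.27 / 0.8 = 126.6 MPa

126.6 MPa


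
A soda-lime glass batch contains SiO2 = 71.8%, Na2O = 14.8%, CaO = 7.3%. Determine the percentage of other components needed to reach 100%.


Sum the three major oxides:
  SiO2 + Na2O + CaO = 71.8 + 14.8 + 7.3 = 93.9%
Subtract from 100%:
  Others = 100 - 93.9 = 6.1%

6.1%


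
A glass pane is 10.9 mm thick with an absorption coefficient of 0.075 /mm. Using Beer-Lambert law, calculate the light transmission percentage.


Beer-Lambert law: T = exp(-alpha * thickness)
  exponent = -0.075 * 10.9 = -0.8175
  T = exp(-0.8175) = 0.4415
  Percentage = 0.4415 * 100 = 44.15%

44.15%


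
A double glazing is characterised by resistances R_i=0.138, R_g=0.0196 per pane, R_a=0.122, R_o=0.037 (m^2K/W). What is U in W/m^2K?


Total thermal resistance (series):
  R_total = R_in + R_glass + R_air + R_glass + R_out
  R_total = 0.138 + 0.0196 + 0.122 + 0.0196 + 0.037 = 0.3362 m^2K/W
U-value = 1 / R_total = 1 / 0.3362 = 2.974 W/m^2K

2.974 W/m^2K


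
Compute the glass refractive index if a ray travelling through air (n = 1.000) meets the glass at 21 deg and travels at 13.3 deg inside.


Apply Snell's law: n1 * sin(theta1) = n2 * sin(theta2)
  n2 = n1 * sin(theta1) / sin(theta2)
  sin(21) = 0.358368
  sin(13.3) = 0.23005
  n2 = 1.000 * 0.358368 / 0.23005 = 1.5578

1.5578


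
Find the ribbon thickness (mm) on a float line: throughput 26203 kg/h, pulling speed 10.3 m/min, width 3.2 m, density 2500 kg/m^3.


Ribbon cross-section from mass balance:
  Volume rate = throughput / density = 26203 / 2500 = 10.4812 m^3/h
  thickness = volume rate / (speed * 60 * width), i.e.
  thickness = throughput / (60 * speed * width * density) * 1000
  thickness = 26203 / (60 * 10.3 * 3.2 * 2500) * 1000 = 5.3 mm

5.3 mm


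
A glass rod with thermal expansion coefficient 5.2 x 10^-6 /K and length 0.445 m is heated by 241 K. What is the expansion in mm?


Thermal expansion formula: dL = alpha * L0 * dT
  dL = (5.2 x 10^-6) * 0.445 * 241 = 0.00055767 m
Convert to mm: 0.00055767 * 1000 = 0.5577 mm

0.5577 mm


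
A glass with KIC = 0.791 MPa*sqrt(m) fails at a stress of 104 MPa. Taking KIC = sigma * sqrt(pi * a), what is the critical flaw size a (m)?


Rearrange KIC = sigma * sqrt(pi * a):
  sqrt(pi * a) = KIC / sigma
  sqrt(pi * a) = 0.791 / 104 = 0.007606
  a = (KIC / sigma)^2 / pi
  a = 0.007606^2 / pi = 0.0000184 m

0.0000184 m


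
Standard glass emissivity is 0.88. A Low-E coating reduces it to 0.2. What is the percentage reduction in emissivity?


Percentage reduction = (1 - coated/uncoated) * 100
  Ratio = 0.2 / 0.88 = 0.2273
  Reduction = (1 - 0.2273) * 100 = 77.3%

77.3%


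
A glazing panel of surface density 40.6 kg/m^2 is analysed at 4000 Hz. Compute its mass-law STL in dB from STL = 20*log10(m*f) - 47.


Mass law: STL = 20 * log10(m * f) - 47
  m * f = 40.6 * 4000 = 162400
  log10(162400) = 5.21059
  STL = 20 * 5.21059 - 47 = 104.2118 - 47 = 57.2 dB

57.2 dB


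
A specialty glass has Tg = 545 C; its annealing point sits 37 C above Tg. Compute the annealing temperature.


The annealing temperature is Tg plus the offset:
  T_anneal = 545 + 37 = 582 C

582 C


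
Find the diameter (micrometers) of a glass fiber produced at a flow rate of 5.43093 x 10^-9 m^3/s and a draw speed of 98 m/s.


Cross-sectional area from continuity:
  A = Q / v = 5.43093 x 10^-9 / 98 = 5.541765 x 10^-11 m^2
Diameter from circular cross-section:
  d = sqrt(4A / pi) * 10^6 (m -> um)
  d = sqrt(4 * 5.541765 x 10^-11 / pi) * 10^6 = 8.4 um

8.4 um


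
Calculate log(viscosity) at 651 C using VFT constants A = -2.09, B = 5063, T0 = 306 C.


VFT equation: log(eta) = A + B / (T - T0)
  T - T0 = 651 - 306 = 345
  B / (T - T0) = 5063 / 345 = 14.675
  log(eta) = -2.09 + 14.675 = 12.585

12.585


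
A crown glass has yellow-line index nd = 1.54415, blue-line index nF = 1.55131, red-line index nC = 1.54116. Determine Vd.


Abbe number formula: Vd = (nd - 1) / (nF - nC)
  nd - 1 = 1.54415 - 1 = 0.54415
  nF - nC = 1.55131 - 1.54116 = 0.01015
  Vd = 0.54415 / 0.01015 = 53.61

53.61


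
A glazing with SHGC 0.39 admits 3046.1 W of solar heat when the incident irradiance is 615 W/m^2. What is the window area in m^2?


Rearrange Q = Area * SHGC * Irradiance:
  Area = Q / (SHGC * Irradiance)
  Area = 3046.1 / (0.39 * 615) = 12.7 m^2

12.7 m^2


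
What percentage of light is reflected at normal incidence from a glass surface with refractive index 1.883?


Fresnel reflectance at normal incidence:
  R = ((n - 1)/(n + 1))^2
  (n - 1)/(n + 1) = (1.883 - 1)/(1.883 + 1) = 0.306278
  R = 0.306278^2 = 0.0938062
  R(%) = 0.0938062 * 100 = 9.381%

9.381%


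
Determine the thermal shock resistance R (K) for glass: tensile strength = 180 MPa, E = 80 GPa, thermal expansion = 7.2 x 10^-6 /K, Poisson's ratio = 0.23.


Thermal shock resistance: R = sigma * (1 - nu) / (E * alpha)
  Numerator = 180 * (1 - 0.23) = 138.6
  Denominator = 80 * 1000 * (7.2 x 10^-6) = 0.576
  R = 138.6 / 0.576 = 240.6 K

240.6 K


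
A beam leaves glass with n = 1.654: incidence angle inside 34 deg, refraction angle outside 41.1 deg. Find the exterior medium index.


Apply Snell's law: n1 * sin(theta1) = n2 * sin(theta2)
  n2 = n1 * sin(theta1) / sin(theta2)
  sin(34) = 0.559193
  sin(41.1) = 0.657375
  n2 = 1.654 * 0.559193 / 0.657375 = 1.407

1.407


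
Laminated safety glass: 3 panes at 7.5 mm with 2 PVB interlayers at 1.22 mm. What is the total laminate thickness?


Total thickness = glass contribution + PVB contribution
  Glass: 3 * 7.5 = 22.5 mm
  PVB: 2 * 1.22 = 2.44 mm
  Total = 22.5 + 2.44 = 24.94 mm

24.94 mm


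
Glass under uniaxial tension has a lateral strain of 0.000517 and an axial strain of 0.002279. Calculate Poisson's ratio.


Poisson's ratio: nu = lateral strain / axial strain
  nu = 0.000517 / 0.002279 = 0.2269

0.2269


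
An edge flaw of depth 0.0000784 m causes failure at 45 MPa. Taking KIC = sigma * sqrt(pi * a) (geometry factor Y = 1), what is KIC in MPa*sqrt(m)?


Fracture toughness: KIC = sigma * sqrt(pi * a)
  pi * a = pi * 0.0000784 = 0.000246301
  sqrt(pi * a) = 0.015694
  KIC = 45 * 0.015694 = 0.706 MPa*sqrt(m)

0.706 MPa*sqrt(m)


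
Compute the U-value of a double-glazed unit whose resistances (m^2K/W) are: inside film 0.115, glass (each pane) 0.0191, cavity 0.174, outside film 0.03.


Total thermal resistance (series):
  R_total = R_in + R_glass + R_air + R_glass + R_out
  R_total = 0.115 + 0.0191 + 0.174 + 0.0191 + 0.03 = 0.3572 m^2K/W
U-value = 1 / R_total = 1 / 0.3572 = 2.8 W/m^2K

2.8 W/m^2K


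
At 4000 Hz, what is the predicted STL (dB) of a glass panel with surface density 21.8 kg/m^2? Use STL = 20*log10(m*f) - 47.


Mass law: STL = 20 * log10(m * f) - 47
  m * f = 21.8 * 4000 = 87200
  log10(87200) = 4.94052
  STL = 20 * 4.94052 - 47 = 98.8104 - 47 = 51.8 dB

51.8 dB


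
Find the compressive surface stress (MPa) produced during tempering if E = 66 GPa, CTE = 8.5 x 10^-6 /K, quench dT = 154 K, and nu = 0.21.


Tempering stress: sigma = E * alpha * dT / (1 - nu)
  E (MPa) = 66 * 1000 = 66000
  Numerator = 66000 * (8.5 x 10^-6) * 154 = 86.394
  Denominator = 1 - 0.21 = 0.79
  sigma = 86.394 / 0.79 = 109.4 MPa

109.4 MPa


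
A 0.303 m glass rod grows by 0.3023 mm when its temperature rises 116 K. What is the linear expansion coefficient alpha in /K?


Rearrange dL = alpha * L0 * dT for alpha:
  alpha = dL / (L0 * dT)
  alpha = (0.3023 / 1000) / (0.303 * 116) = 0.000008601 /K = 8.601 x 10^-6 /K

8.601 x 10^-6 /K


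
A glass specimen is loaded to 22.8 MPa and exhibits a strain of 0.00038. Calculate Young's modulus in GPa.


Young's modulus: E = stress / strain
  E = 22.8 MPa / 0.00038 = 60000 MPa
Convert to GPa: 60000 / 1000 = 60.0 GPa

60.0 GPa


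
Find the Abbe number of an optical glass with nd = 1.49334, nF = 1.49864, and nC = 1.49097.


Abbe number formula: Vd = (nd - 1) / (nF - nC)
  nd - 1 = 1.49334 - 1 = 0.49334
  nF - nC = 1.49864 - 1.49097 = 0.00767
  Vd = 0.49334 / 0.00767 = 64.32

64.32


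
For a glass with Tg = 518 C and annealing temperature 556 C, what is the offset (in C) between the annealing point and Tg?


Offset = T_anneal - Tg:
  offset = 556 - 518 = 38 C

38 C


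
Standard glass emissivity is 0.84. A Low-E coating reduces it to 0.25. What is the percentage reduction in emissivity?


Percentage reduction = (1 - coated/uncoated) * 100
  Ratio = 0.25 / 0.84 = 0.2976
  Reduction = (1 - 0.2976) * 100 = 70.2%

70.2%


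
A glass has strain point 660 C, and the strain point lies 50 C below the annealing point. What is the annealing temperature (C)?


T_anneal = T_strain + gap:
  T_anneal = 660 + 50 = 710 C

710 C


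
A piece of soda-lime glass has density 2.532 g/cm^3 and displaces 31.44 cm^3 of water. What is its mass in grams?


Rearrange rho = m / V:
  m = rho * V
  m = 2.532 * 31.44 = 79.606 g

79.606 g


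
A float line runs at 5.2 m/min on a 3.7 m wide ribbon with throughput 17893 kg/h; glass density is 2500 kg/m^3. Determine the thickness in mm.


Ribbon cross-section from mass balance:
  Volume rate = throughput / density = 17893 / 2500 = 7.1572 m^3/h
  thickness = volume rate / (speed * 60 * width), i.e.
  thickness = throughput / (60 * speed * width * density) * 1000
  thickness = 17893 / (60 * 5.2 * 3.7 * 2500) * 1000 = 6.2 mm

6.2 mm


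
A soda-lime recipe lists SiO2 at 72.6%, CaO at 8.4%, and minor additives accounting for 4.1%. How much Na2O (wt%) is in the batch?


Pieces sum to 100%:
  Na2O = 100 - (SiO2 + CaO + others)
  Na2O = 100 - (72.6 + 8.4 + 4.1) = 14.9%

14.9%


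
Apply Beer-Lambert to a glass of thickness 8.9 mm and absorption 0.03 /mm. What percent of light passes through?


Beer-Lambert law: T = exp(-alpha * thickness)
  exponent = -0.03 * 8.9 = -0.267
  T = exp(-0.267) = 0.7657
  Percentage = 0.7657 * 100 = 76.57%

76.57%


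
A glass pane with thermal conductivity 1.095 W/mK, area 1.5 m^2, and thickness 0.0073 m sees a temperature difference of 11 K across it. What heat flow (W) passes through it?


Fourier's law: Q = k * A * dT / t
  Q = 1.095 * 1.5 * 11 / 0.0073
  Q = 18.0675 / 0.0073 = 2475 W

2475 W


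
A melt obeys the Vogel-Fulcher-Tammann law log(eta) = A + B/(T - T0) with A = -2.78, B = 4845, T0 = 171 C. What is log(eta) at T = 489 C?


VFT equation: log(eta) = A + B / (T - T0)
  T - T0 = 489 - 171 = 318
  B / (T - T0) = 4845 / 318 = 15.236
  log(eta) = -2.78 + 15.236 = 12.456

12.456


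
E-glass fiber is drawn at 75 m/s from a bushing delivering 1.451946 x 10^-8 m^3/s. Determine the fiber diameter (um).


Cross-sectional area from continuity:
  A = Q / v = 1.451946 x 10^-8 / 75 = 1.935928 x 10^-10 m^2
Diameter from circular cross-section:
  d = sqrt(4A / pi) * 10^6 (m -> um)
  d = sqrt(4 * 1.935928 x 10^-10 / pi) * 10^6 = 15.7 um

15.7 um


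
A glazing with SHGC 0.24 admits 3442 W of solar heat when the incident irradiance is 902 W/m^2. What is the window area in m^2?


Rearrange Q = Area * SHGC * Irradiance:
  Area = Q / (SHGC * Irradiance)
  Area = 3442 / (0.24 * 902) = 15.9 m^2

15.9 m^2


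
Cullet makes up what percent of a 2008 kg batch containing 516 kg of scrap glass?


Cullet ratio = (cullet mass / total batch mass) * 100
  Ratio = 516 / 2008 * 100 = 25.7%

25.7%


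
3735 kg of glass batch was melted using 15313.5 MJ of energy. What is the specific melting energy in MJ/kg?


Rearrange E = m * s for s:
  s = E / m
  s = 15313.5 / 3735 = 4.1 MJ/kg

4.1 MJ/kg


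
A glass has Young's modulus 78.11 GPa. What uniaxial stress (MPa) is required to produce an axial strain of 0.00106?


Rearrange E = sigma / epsilon:
  sigma = E * epsilon
  E (MPa) = 78.11 * 1000 = 78110
  sigma = 78110 * 0.00106 = 82.8 MPa

82.8 MPa


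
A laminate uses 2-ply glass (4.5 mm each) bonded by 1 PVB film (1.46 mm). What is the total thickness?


Total thickness = glass contribution + PVB contribution
  Glass: 2 * 4.5 = 9.0 mm
  PVB: 1 * 1.46 = 1.46 mm
  Total = 9.0 + 1.46 = 10.46 mm

10.46 mm


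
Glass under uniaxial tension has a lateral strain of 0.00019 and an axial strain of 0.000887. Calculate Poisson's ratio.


Poisson's ratio: nu = lateral strain / axial strain
  nu = 0.00019 / 0.000887 = 0.2142

0.2142


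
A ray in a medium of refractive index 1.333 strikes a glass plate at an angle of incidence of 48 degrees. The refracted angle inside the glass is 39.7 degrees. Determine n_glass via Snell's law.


Apply Snell's law: n1 * sin(theta1) = n2 * sin(theta2)
  n2 = n1 * sin(theta1) / sin(theta2)
  sin(48) = 0.743145
  sin(39.7) = 0.638768
  n2 = 1.333 * 0.743145 / 0.638768 = 1.5508

1.5508


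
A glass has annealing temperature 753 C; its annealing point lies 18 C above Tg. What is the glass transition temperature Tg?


Rearrange T_anneal = Tg + offset for Tg:
  Tg = T_anneal - offset = 753 - 18 = 735 C

735 C


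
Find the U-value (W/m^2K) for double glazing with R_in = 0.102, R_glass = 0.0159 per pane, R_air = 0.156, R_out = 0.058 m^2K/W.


Total thermal resistance (series):
  R_total = R_in + R_glass + R_air + R_glass + R_out
  R_total = 0.102 + 0.0159 + 0.156 + 0.0159 + 0.058 = 0.3478 m^2K/W
U-value = 1 / R_total = 1 / 0.3478 = 2.875 W/m^2K

2.875 W/m^2K


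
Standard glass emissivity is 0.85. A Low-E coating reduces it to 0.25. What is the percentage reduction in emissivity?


Percentage reduction = (1 - coated/uncoated) * 100
  Ratio = 0.25 / 0.85 = 0.2941
  Reduction = (1 - 0.2941) * 100 = 70.6%

70.6%


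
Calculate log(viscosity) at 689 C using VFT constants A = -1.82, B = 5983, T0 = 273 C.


VFT equation: log(eta) = A + B / (T - T0)
  T - T0 = 689 - 273 = 416
  B / (T - T0) = 5983 / 416 = 14.382
  log(eta) = -1.82 + 14.382 = 12.562

12.562


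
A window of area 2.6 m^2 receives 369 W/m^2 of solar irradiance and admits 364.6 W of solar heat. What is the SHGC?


Rearrange Q = Area * SHGC * Irradiance:
  SHGC = Q / (Area * Irradiance)
  SHGC = 364.6 / (2.6 * 369) = 0.38

0.38


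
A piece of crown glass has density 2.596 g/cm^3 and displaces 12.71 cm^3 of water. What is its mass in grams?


Rearrange rho = m / V:
  m = rho * V
  m = 2.596 * 12.71 = 32.995 g

32.995 g


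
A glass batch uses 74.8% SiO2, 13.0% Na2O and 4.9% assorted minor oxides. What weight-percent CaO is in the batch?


Pieces sum to 100%:
  CaO = 100 - (SiO2 + Na2O + others)
  CaO = 100 - (74.8 + 13.0 + 4.9) = 7.3%

7.3%


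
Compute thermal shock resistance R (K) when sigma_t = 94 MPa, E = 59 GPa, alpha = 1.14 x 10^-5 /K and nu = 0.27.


Thermal shock resistance: R = sigma * (1 - nu) / (E * alpha)
  Numerator = 94 * (1 - 0.27) = 68.62
  Denominator = 59 * 1000 * (1.14 x 10^-5) = 0.6726
  R = 68.62 / 0.6726 = 102.0 K

102.0 K


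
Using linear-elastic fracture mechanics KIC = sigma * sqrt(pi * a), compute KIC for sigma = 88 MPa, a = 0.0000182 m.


Fracture toughness: KIC = sigma * sqrt(pi * a)
  pi * a = pi * 0.0000182 = 0.000057177
  sqrt(pi * a) = 0.007562
  KIC = 88 * 0.007562 = 0.665 MPa*sqrt(m)

0.665 MPa*sqrt(m)


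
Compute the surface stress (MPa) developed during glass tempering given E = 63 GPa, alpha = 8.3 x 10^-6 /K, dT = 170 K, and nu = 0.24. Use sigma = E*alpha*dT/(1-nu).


Tempering stress: sigma = E * alpha * dT / (1 - nu)
  E (MPa) = 63 * 1000 = 63000
  Numerator = 63000 * (8.3 x 10^-6) * 170 = 88.893
  Denominator = 1 - 0.24 = 0.76
  sigma = 88.893 / 0.76 = 117.0 MPa

117.0 MPa


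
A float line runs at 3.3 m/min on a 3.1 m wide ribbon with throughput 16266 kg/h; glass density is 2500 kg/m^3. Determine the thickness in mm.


Ribbon cross-section from mass balance:
  Volume rate = throughput / density = 16266 / 2500 = 6.5064 m^3/h
  thickness = volume rate / (speed * 60 * width), i.e.
  thickness = throughput / (60 * speed * width * density) * 1000
  thickness = 16266 / (60 * 3.3 * 3.1 * 2500) * 1000 = 10.6 mm

10.6 mm


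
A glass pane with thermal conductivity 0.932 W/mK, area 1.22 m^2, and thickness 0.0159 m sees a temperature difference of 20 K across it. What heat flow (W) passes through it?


Fourier's law: Q = k * A * dT / t
  Q = 0.932 * 1.22 * 20 / 0.0159
  Q = 22.7408 / 0.0159 = 1430.2 W

1430.2 W


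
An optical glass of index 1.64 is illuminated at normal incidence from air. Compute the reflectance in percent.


Fresnel reflectance at normal incidence:
  R = ((n - 1)/(n + 1))^2
  (n - 1)/(n + 1) = (1.64 - 1)/(1.64 + 1) = 0.242424
  R = 0.242424^2 = 0.0587694
  R(%) = 0.0587694 * 100 = 5.877%

5.877%


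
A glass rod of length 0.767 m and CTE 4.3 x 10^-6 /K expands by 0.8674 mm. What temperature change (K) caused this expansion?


Rearrange dL = alpha * L0 * dT for dT:
  dT = dL / (alpha * L0)
  dL (m) = 0.8674 / 1000 = 0.0008674
  dT = 0.0008674 / ((4.3 x 10^-6) * 0.767) = 263.0 K

263.0 K
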